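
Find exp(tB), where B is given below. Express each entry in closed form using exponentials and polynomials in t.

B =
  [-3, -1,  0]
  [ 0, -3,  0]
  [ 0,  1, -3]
e^{tB} =
  [exp(-3*t), -t*exp(-3*t), 0]
  [0, exp(-3*t), 0]
  [0, t*exp(-3*t), exp(-3*t)]

Strategy: write B = P · J · P⁻¹ where J is a Jordan canonical form, so e^{tB} = P · e^{tJ} · P⁻¹, and e^{tJ} can be computed block-by-block.

B has Jordan form
J =
  [-3,  1,  0]
  [ 0, -3,  0]
  [ 0,  0, -3]
(up to reordering of blocks).

Per-block formulas:
  For a 2×2 Jordan block J_2(-3): exp(t · J_2(-3)) = e^(-3t)·(I + t·N), where N is the 2×2 nilpotent shift.
  For a 1×1 block at λ = -3: exp(t · [-3]) = [e^(-3t)].

After assembling e^{tJ} and conjugating by P, we get:

e^{tB} =
  [exp(-3*t), -t*exp(-3*t), 0]
  [0, exp(-3*t), 0]
  [0, t*exp(-3*t), exp(-3*t)]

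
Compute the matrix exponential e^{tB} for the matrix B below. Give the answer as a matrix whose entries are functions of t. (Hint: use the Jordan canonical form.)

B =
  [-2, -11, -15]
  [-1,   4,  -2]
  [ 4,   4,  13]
e^{tB} =
  [-7*t*exp(5*t) + exp(5*t), 14*t^2*exp(5*t) - 11*t*exp(5*t), 7*t^2*exp(5*t)/2 - 15*t*exp(5*t)]
  [-t*exp(5*t), 2*t^2*exp(5*t) - t*exp(5*t) + exp(5*t), t^2*exp(5*t)/2 - 2*t*exp(5*t)]
  [4*t*exp(5*t), -8*t^2*exp(5*t) + 4*t*exp(5*t), -2*t^2*exp(5*t) + 8*t*exp(5*t) + exp(5*t)]

Strategy: write B = P · J · P⁻¹ where J is a Jordan canonical form, so e^{tB} = P · e^{tJ} · P⁻¹, and e^{tJ} can be computed block-by-block.

B has Jordan form
J =
  [5, 1, 0]
  [0, 5, 1]
  [0, 0, 5]
(up to reordering of blocks).

Per-block formulas:
  For a 3×3 Jordan block J_3(5): exp(t · J_3(5)) = e^(5t)·(I + t·N + (t^2/2)·N^2), where N is the 3×3 nilpotent shift.

After assembling e^{tJ} and conjugating by P, we get:

e^{tB} =
  [-7*t*exp(5*t) + exp(5*t), 14*t^2*exp(5*t) - 11*t*exp(5*t), 7*t^2*exp(5*t)/2 - 15*t*exp(5*t)]
  [-t*exp(5*t), 2*t^2*exp(5*t) - t*exp(5*t) + exp(5*t), t^2*exp(5*t)/2 - 2*t*exp(5*t)]
  [4*t*exp(5*t), -8*t^2*exp(5*t) + 4*t*exp(5*t), -2*t^2*exp(5*t) + 8*t*exp(5*t) + exp(5*t)]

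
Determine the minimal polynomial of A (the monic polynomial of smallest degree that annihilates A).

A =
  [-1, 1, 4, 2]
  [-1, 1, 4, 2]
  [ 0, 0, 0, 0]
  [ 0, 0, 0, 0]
x^2

The characteristic polynomial is χ_A(x) = x^4, so the eigenvalues are known. The minimal polynomial is
  m_A(x) = Π_λ (x − λ)^{k_λ}
where k_λ is the size of the *largest* Jordan block for λ (equivalently, the smallest k with (A − λI)^k v = 0 for every generalised eigenvector v of λ).

  λ = 0: largest Jordan block has size 2, contributing (x − 0)^2

So m_A(x) = x^2 = x^2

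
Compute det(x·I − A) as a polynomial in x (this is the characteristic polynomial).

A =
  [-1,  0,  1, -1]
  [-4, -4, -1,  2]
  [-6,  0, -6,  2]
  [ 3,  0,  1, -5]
x^4 + 16*x^3 + 96*x^2 + 256*x + 256

Expanding det(x·I − A) (e.g. by cofactor expansion or by noting that A is similar to its Jordan form J, which has the same characteristic polynomial as A) gives
  χ_A(x) = x^4 + 16*x^3 + 96*x^2 + 256*x + 256
which factors as (x + 4)^4. The eigenvalues (with algebraic multiplicities) are λ = -4 with multiplicity 4.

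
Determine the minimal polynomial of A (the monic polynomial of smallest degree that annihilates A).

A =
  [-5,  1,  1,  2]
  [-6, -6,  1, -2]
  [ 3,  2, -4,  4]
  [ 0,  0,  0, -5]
x^3 + 15*x^2 + 75*x + 125

The characteristic polynomial is χ_A(x) = (x + 5)^4, so the eigenvalues are known. The minimal polynomial is
  m_A(x) = Π_λ (x − λ)^{k_λ}
where k_λ is the size of the *largest* Jordan block for λ (equivalently, the smallest k with (A − λI)^k v = 0 for every generalised eigenvector v of λ).

  λ = -5: largest Jordan block has size 3, contributing (x + 5)^3

So m_A(x) = (x + 5)^3 = x^3 + 15*x^2 + 75*x + 125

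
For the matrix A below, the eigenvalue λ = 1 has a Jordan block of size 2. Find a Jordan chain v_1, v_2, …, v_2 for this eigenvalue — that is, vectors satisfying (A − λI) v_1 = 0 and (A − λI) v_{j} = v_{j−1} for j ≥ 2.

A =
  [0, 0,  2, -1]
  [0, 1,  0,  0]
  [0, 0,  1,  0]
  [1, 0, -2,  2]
A Jordan chain for λ = 1 of length 2:
v_1 = (-1, 0, 0, 1)ᵀ
v_2 = (1, 0, 0, 0)ᵀ

Let N = A − (1)·I. We want v_2 with N^2 v_2 = 0 but N^1 v_2 ≠ 0; then v_{j-1} := N · v_j for j = 2, …, 2.

Pick v_2 = (1, 0, 0, 0)ᵀ.
Then v_1 = N · v_2 = (-1, 0, 0, 1)ᵀ.

Sanity check: (A − (1)·I) v_1 = (0, 0, 0, 0)ᵀ = 0. ✓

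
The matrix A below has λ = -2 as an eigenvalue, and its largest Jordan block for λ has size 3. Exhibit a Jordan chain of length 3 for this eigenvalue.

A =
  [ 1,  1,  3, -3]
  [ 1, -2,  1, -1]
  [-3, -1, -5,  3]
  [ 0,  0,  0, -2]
A Jordan chain for λ = -2 of length 3:
v_1 = (1, 0, -1, 0)ᵀ
v_2 = (3, 1, -3, 0)ᵀ
v_3 = (1, 0, 0, 0)ᵀ

Let N = A − (-2)·I. We want v_3 with N^3 v_3 = 0 but N^2 v_3 ≠ 0; then v_{j-1} := N · v_j for j = 3, …, 2.

Pick v_3 = (1, 0, 0, 0)ᵀ.
Then v_2 = N · v_3 = (3, 1, -3, 0)ᵀ.
Then v_1 = N · v_2 = (1, 0, -1, 0)ᵀ.

Sanity check: (A − (-2)·I) v_1 = (0, 0, 0, 0)ᵀ = 0. ✓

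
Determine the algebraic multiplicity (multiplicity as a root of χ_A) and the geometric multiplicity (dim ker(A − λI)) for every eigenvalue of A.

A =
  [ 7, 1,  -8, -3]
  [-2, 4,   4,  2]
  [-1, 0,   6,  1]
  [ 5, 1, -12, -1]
λ = 4: alg = 4, geom = 2

Step 1 — factor the characteristic polynomial to read off the algebraic multiplicities:
  χ_A(x) = (x - 4)^4

Step 2 — compute geometric multiplicities via the rank-nullity identity g(λ) = n − rank(A − λI):
  rank(A − (4)·I) = 2, so dim ker(A − (4)·I) = n − 2 = 2

Summary:
  λ = 4: algebraic multiplicity = 4, geometric multiplicity = 2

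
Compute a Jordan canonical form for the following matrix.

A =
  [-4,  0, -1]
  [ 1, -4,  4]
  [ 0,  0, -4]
J_3(-4)

The characteristic polynomial is
  det(x·I − A) = x^3 + 12*x^2 + 48*x + 64 = (x + 4)^3

Eigenvalues and multiplicities (the geometric multiplicity of λ is n − rank(A − λI), which equals the number of Jordan blocks for λ):
  λ = -4: algebraic multiplicity = 3, geometric multiplicity = 1

Determining the block sizes for each eigenvalue:
  λ = -4: one block (gm = 1), so the single block has size am = 3 → block sizes [3]

Assembling the blocks gives a Jordan form
J =
  [-4,  1,  0]
  [ 0, -4,  1]
  [ 0,  0, -4]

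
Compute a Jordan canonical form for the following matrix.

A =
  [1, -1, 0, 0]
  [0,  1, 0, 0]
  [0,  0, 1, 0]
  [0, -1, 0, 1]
J_2(1) ⊕ J_1(1) ⊕ J_1(1)

The characteristic polynomial is
  det(x·I − A) = x^4 - 4*x^3 + 6*x^2 - 4*x + 1 = (x - 1)^4

Eigenvalues and multiplicities (the geometric multiplicity of λ is n − rank(A − λI), which equals the number of Jordan blocks for λ):
  λ = 1: algebraic multiplicity = 4, geometric multiplicity = 3

Determining the block sizes for each eigenvalue:
  λ = 1: 3 blocks summing to 4 forces exactly one block of size 2 and the rest size 1 → block sizes [2, 1, 1]

Assembling the blocks gives a Jordan form
J =
  [1, 1, 0, 0]
  [0, 1, 0, 0]
  [0, 0, 1, 0]
  [0, 0, 0, 1]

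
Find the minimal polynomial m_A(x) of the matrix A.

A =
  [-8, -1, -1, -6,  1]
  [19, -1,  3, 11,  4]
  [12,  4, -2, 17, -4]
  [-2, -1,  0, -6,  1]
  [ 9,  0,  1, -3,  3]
x^5 + 14*x^4 + 57*x^3 - 20*x^2 - 592*x - 960

The characteristic polynomial is χ_A(x) = (x - 3)*(x + 4)^3*(x + 5), so the eigenvalues are known. The minimal polynomial is
  m_A(x) = Π_λ (x − λ)^{k_λ}
where k_λ is the size of the *largest* Jordan block for λ (equivalently, the smallest k with (A − λI)^k v = 0 for every generalised eigenvector v of λ).

  λ = -5: largest Jordan block has size 1, contributing (x + 5)
  λ = -4: largest Jordan block has size 3, contributing (x + 4)^3
  λ = 3: largest Jordan block has size 1, contributing (x − 3)

So m_A(x) = (x - 3)*(x + 4)^3*(x + 5) = x^5 + 14*x^4 + 57*x^3 - 20*x^2 - 592*x - 960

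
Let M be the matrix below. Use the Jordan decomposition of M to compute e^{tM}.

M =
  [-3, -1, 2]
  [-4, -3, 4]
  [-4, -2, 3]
e^{tM} =
  [-2*t*exp(-t) + exp(-t), -t*exp(-t), 2*t*exp(-t)]
  [-4*t*exp(-t), -2*t*exp(-t) + exp(-t), 4*t*exp(-t)]
  [-4*t*exp(-t), -2*t*exp(-t), 4*t*exp(-t) + exp(-t)]

Strategy: write M = P · J · P⁻¹ where J is a Jordan canonical form, so e^{tM} = P · e^{tJ} · P⁻¹, and e^{tJ} can be computed block-by-block.

M has Jordan form
J =
  [-1,  1,  0]
  [ 0, -1,  0]
  [ 0,  0, -1]
(up to reordering of blocks).

Per-block formulas:
  For a 1×1 block at λ = -1: exp(t · [-1]) = [e^(-1t)].
  For a 2×2 Jordan block J_2(-1): exp(t · J_2(-1)) = e^(-1t)·(I + t·N), where N is the 2×2 nilpotent shift.

After assembling e^{tJ} and conjugating by P, we get:

e^{tM} =
  [-2*t*exp(-t) + exp(-t), -t*exp(-t), 2*t*exp(-t)]
  [-4*t*exp(-t), -2*t*exp(-t) + exp(-t), 4*t*exp(-t)]
  [-4*t*exp(-t), -2*t*exp(-t), 4*t*exp(-t) + exp(-t)]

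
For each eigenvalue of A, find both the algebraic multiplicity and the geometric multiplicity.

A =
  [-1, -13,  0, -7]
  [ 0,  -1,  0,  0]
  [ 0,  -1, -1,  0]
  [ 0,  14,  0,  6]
λ = -1: alg = 3, geom = 2; λ = 6: alg = 1, geom = 1

Step 1 — factor the characteristic polynomial to read off the algebraic multiplicities:
  χ_A(x) = (x - 6)*(x + 1)^3

Step 2 — compute geometric multiplicities via the rank-nullity identity g(λ) = n − rank(A − λI):
  rank(A − (-1)·I) = 2, so dim ker(A − (-1)·I) = n − 2 = 2
  rank(A − (6)·I) = 3, so dim ker(A − (6)·I) = n − 3 = 1

Summary:
  λ = -1: algebraic multiplicity = 3, geometric multiplicity = 2
  λ = 6: algebraic multiplicity = 1, geometric multiplicity = 1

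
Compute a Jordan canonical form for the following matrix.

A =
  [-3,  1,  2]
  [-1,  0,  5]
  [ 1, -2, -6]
J_3(-3)

The characteristic polynomial is
  det(x·I − A) = x^3 + 9*x^2 + 27*x + 27 = (x + 3)^3

Eigenvalues and multiplicities (the geometric multiplicity of λ is n − rank(A − λI), which equals the number of Jordan blocks for λ):
  λ = -3: algebraic multiplicity = 3, geometric multiplicity = 1

Determining the block sizes for each eigenvalue:
  λ = -3: one block (gm = 1), so the single block has size am = 3 → block sizes [3]

Assembling the blocks gives a Jordan form
J =
  [-3,  1,  0]
  [ 0, -3,  1]
  [ 0,  0, -3]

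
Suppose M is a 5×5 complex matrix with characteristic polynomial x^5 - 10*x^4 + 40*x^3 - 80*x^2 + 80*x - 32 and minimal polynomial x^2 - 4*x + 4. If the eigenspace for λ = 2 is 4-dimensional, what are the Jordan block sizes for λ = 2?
Block sizes for λ = 2: [2, 1, 1, 1]

Step 1 — from the characteristic polynomial, algebraic multiplicity of λ = 2 is 5. From dim ker(M − (2)·I) = 4, there are exactly 4 Jordan blocks for λ = 2.
Step 2 — from the minimal polynomial, the factor (x − 2)^2 tells us the largest block for λ = 2 has size 2.
Step 3 — with total size 5, 4 blocks, and largest block 2, the block sizes (in nonincreasing order) are [2, 1, 1, 1].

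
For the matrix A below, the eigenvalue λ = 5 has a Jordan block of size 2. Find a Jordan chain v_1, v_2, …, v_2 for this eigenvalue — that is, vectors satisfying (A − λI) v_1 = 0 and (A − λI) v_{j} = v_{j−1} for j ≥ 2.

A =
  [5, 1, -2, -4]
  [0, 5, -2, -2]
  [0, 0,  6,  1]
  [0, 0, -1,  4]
A Jordan chain for λ = 5 of length 2:
v_1 = (1, 0, 0, 0)ᵀ
v_2 = (0, 1, 0, 0)ᵀ

Let N = A − (5)·I. We want v_2 with N^2 v_2 = 0 but N^1 v_2 ≠ 0; then v_{j-1} := N · v_j for j = 2, …, 2.

Pick v_2 = (0, 1, 0, 0)ᵀ.
Then v_1 = N · v_2 = (1, 0, 0, 0)ᵀ.

Sanity check: (A − (5)·I) v_1 = (0, 0, 0, 0)ᵀ = 0. ✓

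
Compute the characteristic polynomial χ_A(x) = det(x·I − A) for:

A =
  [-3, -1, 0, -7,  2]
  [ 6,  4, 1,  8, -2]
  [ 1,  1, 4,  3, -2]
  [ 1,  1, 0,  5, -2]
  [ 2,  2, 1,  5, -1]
x^5 - 9*x^4 + 23*x^3 + 9*x^2 - 108*x + 108

Expanding det(x·I − A) (e.g. by cofactor expansion or by noting that A is similar to its Jordan form J, which has the same characteristic polynomial as A) gives
  χ_A(x) = x^5 - 9*x^4 + 23*x^3 + 9*x^2 - 108*x + 108
which factors as (x - 3)^3*(x - 2)*(x + 2). The eigenvalues (with algebraic multiplicities) are λ = -2 with multiplicity 1, λ = 2 with multiplicity 1, λ = 3 with multiplicity 3.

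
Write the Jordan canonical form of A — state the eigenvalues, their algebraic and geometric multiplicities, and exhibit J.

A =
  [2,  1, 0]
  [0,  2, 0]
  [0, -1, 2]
J_2(2) ⊕ J_1(2)

The characteristic polynomial is
  det(x·I − A) = x^3 - 6*x^2 + 12*x - 8 = (x - 2)^3

Eigenvalues and multiplicities (the geometric multiplicity of λ is n − rank(A − λI), which equals the number of Jordan blocks for λ):
  λ = 2: algebraic multiplicity = 3, geometric multiplicity = 2

Determining the block sizes for each eigenvalue:
  λ = 2: 2 blocks summing to 3 forces exactly one block of size 2 and the rest size 1 → block sizes [2, 1]

Assembling the blocks gives a Jordan form
J =
  [2, 1, 0]
  [0, 2, 0]
  [0, 0, 2]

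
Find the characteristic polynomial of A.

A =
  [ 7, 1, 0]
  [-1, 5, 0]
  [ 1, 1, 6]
x^3 - 18*x^2 + 108*x - 216

Expanding det(x·I − A) (e.g. by cofactor expansion or by noting that A is similar to its Jordan form J, which has the same characteristic polynomial as A) gives
  χ_A(x) = x^3 - 18*x^2 + 108*x - 216
which factors as (x - 6)^3. The eigenvalues (with algebraic multiplicities) are λ = 6 with multiplicity 3.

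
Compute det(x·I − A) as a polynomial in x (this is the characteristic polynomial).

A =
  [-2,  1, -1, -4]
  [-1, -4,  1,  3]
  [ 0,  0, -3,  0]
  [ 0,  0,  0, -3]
x^4 + 12*x^3 + 54*x^2 + 108*x + 81

Expanding det(x·I − A) (e.g. by cofactor expansion or by noting that A is similar to its Jordan form J, which has the same characteristic polynomial as A) gives
  χ_A(x) = x^4 + 12*x^3 + 54*x^2 + 108*x + 81
which factors as (x + 3)^4. The eigenvalues (with algebraic multiplicities) are λ = -3 with multiplicity 4.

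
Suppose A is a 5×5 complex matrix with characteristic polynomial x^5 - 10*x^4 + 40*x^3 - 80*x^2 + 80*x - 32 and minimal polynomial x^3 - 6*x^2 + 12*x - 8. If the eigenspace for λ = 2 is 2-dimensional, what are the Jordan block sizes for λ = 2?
Block sizes for λ = 2: [3, 2]

Step 1 — from the characteristic polynomial, algebraic multiplicity of λ = 2 is 5. From dim ker(A − (2)·I) = 2, there are exactly 2 Jordan blocks for λ = 2.
Step 2 — from the minimal polynomial, the factor (x − 2)^3 tells us the largest block for λ = 2 has size 3.
Step 3 — with total size 5, 2 blocks, and largest block 3, the block sizes (in nonincreasing order) are [3, 2].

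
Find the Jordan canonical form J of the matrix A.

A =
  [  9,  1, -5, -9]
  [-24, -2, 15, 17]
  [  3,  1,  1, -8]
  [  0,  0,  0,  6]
J_2(1) ⊕ J_2(6)

The characteristic polynomial is
  det(x·I − A) = x^4 - 14*x^3 + 61*x^2 - 84*x + 36 = (x - 6)^2*(x - 1)^2

Eigenvalues and multiplicities (the geometric multiplicity of λ is n − rank(A − λI), which equals the number of Jordan blocks for λ):
  λ = 1: algebraic multiplicity = 2, geometric multiplicity = 1
  λ = 6: algebraic multiplicity = 2, geometric multiplicity = 1

Determining the block sizes for each eigenvalue:
  λ = 1: one block (gm = 1), so the single block has size am = 2 → block sizes [2]
  λ = 6: one block (gm = 1), so the single block has size am = 2 → block sizes [2]

Assembling the blocks gives a Jordan form
J =
  [1, 1, 0, 0]
  [0, 1, 0, 0]
  [0, 0, 6, 1]
  [0, 0, 0, 6]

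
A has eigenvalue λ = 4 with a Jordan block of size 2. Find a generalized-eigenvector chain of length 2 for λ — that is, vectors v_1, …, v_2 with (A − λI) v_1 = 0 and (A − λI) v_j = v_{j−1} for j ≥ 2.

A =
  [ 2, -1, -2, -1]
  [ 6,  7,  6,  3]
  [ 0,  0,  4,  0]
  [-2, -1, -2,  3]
A Jordan chain for λ = 4 of length 2:
v_1 = (-2, 6, 0, -2)ᵀ
v_2 = (1, 0, 0, 0)ᵀ

Let N = A − (4)·I. We want v_2 with N^2 v_2 = 0 but N^1 v_2 ≠ 0; then v_{j-1} := N · v_j for j = 2, …, 2.

Pick v_2 = (1, 0, 0, 0)ᵀ.
Then v_1 = N · v_2 = (-2, 6, 0, -2)ᵀ.

Sanity check: (A − (4)·I) v_1 = (0, 0, 0, 0)ᵀ = 0. ✓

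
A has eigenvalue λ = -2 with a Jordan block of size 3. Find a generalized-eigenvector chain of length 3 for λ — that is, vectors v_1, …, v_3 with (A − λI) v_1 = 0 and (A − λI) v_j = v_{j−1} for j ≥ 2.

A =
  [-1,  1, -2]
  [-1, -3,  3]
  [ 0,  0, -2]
A Jordan chain for λ = -2 of length 3:
v_1 = (1, -1, 0)ᵀ
v_2 = (-2, 3, 0)ᵀ
v_3 = (0, 0, 1)ᵀ

Let N = A − (-2)·I. We want v_3 with N^3 v_3 = 0 but N^2 v_3 ≠ 0; then v_{j-1} := N · v_j for j = 3, …, 2.

Pick v_3 = (0, 0, 1)ᵀ.
Then v_2 = N · v_3 = (-2, 3, 0)ᵀ.
Then v_1 = N · v_2 = (1, -1, 0)ᵀ.

Sanity check: (A − (-2)·I) v_1 = (0, 0, 0)ᵀ = 0. ✓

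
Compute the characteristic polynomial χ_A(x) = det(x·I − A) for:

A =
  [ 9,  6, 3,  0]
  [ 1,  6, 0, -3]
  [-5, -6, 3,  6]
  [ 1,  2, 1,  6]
x^4 - 24*x^3 + 216*x^2 - 864*x + 1296

Expanding det(x·I − A) (e.g. by cofactor expansion or by noting that A is similar to its Jordan form J, which has the same characteristic polynomial as A) gives
  χ_A(x) = x^4 - 24*x^3 + 216*x^2 - 864*x + 1296
which factors as (x - 6)^4. The eigenvalues (with algebraic multiplicities) are λ = 6 with multiplicity 4.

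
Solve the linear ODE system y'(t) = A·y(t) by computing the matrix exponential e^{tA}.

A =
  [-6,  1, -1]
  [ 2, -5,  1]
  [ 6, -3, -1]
e^{tA} =
  [-2*t*exp(-4*t) + exp(-4*t), t*exp(-4*t), -t*exp(-4*t)]
  [2*t*exp(-4*t), -t*exp(-4*t) + exp(-4*t), t*exp(-4*t)]
  [6*t*exp(-4*t), -3*t*exp(-4*t), 3*t*exp(-4*t) + exp(-4*t)]

Strategy: write A = P · J · P⁻¹ where J is a Jordan canonical form, so e^{tA} = P · e^{tJ} · P⁻¹, and e^{tJ} can be computed block-by-block.

A has Jordan form
J =
  [-4,  1,  0]
  [ 0, -4,  0]
  [ 0,  0, -4]
(up to reordering of blocks).

Per-block formulas:
  For a 1×1 block at λ = -4: exp(t · [-4]) = [e^(-4t)].
  For a 2×2 Jordan block J_2(-4): exp(t · J_2(-4)) = e^(-4t)·(I + t·N), where N is the 2×2 nilpotent shift.

After assembling e^{tJ} and conjugating by P, we get:

e^{tA} =
  [-2*t*exp(-4*t) + exp(-4*t), t*exp(-4*t), -t*exp(-4*t)]
  [2*t*exp(-4*t), -t*exp(-4*t) + exp(-4*t), t*exp(-4*t)]
  [6*t*exp(-4*t), -3*t*exp(-4*t), 3*t*exp(-4*t) + exp(-4*t)]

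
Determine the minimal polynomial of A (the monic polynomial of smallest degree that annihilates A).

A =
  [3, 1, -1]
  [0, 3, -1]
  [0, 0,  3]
x^3 - 9*x^2 + 27*x - 27

The characteristic polynomial is χ_A(x) = (x - 3)^3, so the eigenvalues are known. The minimal polynomial is
  m_A(x) = Π_λ (x − λ)^{k_λ}
where k_λ is the size of the *largest* Jordan block for λ (equivalently, the smallest k with (A − λI)^k v = 0 for every generalised eigenvector v of λ).

  λ = 3: largest Jordan block has size 3, contributing (x − 3)^3

So m_A(x) = (x - 3)^3 = x^3 - 9*x^2 + 27*x - 27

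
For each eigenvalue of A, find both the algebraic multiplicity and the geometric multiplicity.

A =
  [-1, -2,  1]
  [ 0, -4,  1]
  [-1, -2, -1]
λ = -2: alg = 3, geom = 1

Step 1 — factor the characteristic polynomial to read off the algebraic multiplicities:
  χ_A(x) = (x + 2)^3

Step 2 — compute geometric multiplicities via the rank-nullity identity g(λ) = n − rank(A − λI):
  rank(A − (-2)·I) = 2, so dim ker(A − (-2)·I) = n − 2 = 1

Summary:
  λ = -2: algebraic multiplicity = 3, geometric multiplicity = 1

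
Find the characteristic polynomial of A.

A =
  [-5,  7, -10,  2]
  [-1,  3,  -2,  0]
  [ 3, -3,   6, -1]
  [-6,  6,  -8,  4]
x^4 - 8*x^3 + 24*x^2 - 32*x + 16

Expanding det(x·I − A) (e.g. by cofactor expansion or by noting that A is similar to its Jordan form J, which has the same characteristic polynomial as A) gives
  χ_A(x) = x^4 - 8*x^3 + 24*x^2 - 32*x + 16
which factors as (x - 2)^4. The eigenvalues (with algebraic multiplicities) are λ = 2 with multiplicity 4.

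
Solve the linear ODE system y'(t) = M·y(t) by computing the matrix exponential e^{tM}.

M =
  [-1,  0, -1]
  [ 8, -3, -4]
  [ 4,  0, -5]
e^{tM} =
  [2*t*exp(-3*t) + exp(-3*t), 0, -t*exp(-3*t)]
  [8*t*exp(-3*t), exp(-3*t), -4*t*exp(-3*t)]
  [4*t*exp(-3*t), 0, -2*t*exp(-3*t) + exp(-3*t)]

Strategy: write M = P · J · P⁻¹ where J is a Jordan canonical form, so e^{tM} = P · e^{tJ} · P⁻¹, and e^{tJ} can be computed block-by-block.

M has Jordan form
J =
  [-3,  1,  0]
  [ 0, -3,  0]
  [ 0,  0, -3]
(up to reordering of blocks).

Per-block formulas:
  For a 1×1 block at λ = -3: exp(t · [-3]) = [e^(-3t)].
  For a 2×2 Jordan block J_2(-3): exp(t · J_2(-3)) = e^(-3t)·(I + t·N), where N is the 2×2 nilpotent shift.

After assembling e^{tJ} and conjugating by P, we get:

e^{tM} =
  [2*t*exp(-3*t) + exp(-3*t), 0, -t*exp(-3*t)]
  [8*t*exp(-3*t), exp(-3*t), -4*t*exp(-3*t)]
  [4*t*exp(-3*t), 0, -2*t*exp(-3*t) + exp(-3*t)]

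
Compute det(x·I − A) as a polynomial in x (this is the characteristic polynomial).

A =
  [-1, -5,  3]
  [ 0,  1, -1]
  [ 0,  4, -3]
x^3 + 3*x^2 + 3*x + 1

Expanding det(x·I − A) (e.g. by cofactor expansion or by noting that A is similar to its Jordan form J, which has the same characteristic polynomial as A) gives
  χ_A(x) = x^3 + 3*x^2 + 3*x + 1
which factors as (x + 1)^3. The eigenvalues (with algebraic multiplicities) are λ = -1 with multiplicity 3.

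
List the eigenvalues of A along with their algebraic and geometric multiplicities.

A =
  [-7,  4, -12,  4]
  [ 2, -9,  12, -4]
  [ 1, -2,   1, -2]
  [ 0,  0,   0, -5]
λ = -5: alg = 4, geom = 3

Step 1 — factor the characteristic polynomial to read off the algebraic multiplicities:
  χ_A(x) = (x + 5)^4

Step 2 — compute geometric multiplicities via the rank-nullity identity g(λ) = n − rank(A − λI):
  rank(A − (-5)·I) = 1, so dim ker(A − (-5)·I) = n − 1 = 3

Summary:
  λ = -5: algebraic multiplicity = 4, geometric multiplicity = 3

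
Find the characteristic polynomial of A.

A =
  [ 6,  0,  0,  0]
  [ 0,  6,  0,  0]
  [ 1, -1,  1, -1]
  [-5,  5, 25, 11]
x^4 - 24*x^3 + 216*x^2 - 864*x + 1296

Expanding det(x·I − A) (e.g. by cofactor expansion or by noting that A is similar to its Jordan form J, which has the same characteristic polynomial as A) gives
  χ_A(x) = x^4 - 24*x^3 + 216*x^2 - 864*x + 1296
which factors as (x - 6)^4. The eigenvalues (with algebraic multiplicities) are λ = 6 with multiplicity 4.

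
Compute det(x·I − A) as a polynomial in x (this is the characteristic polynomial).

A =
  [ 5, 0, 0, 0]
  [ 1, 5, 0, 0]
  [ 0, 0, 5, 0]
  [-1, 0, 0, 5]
x^4 - 20*x^3 + 150*x^2 - 500*x + 625

Expanding det(x·I − A) (e.g. by cofactor expansion or by noting that A is similar to its Jordan form J, which has the same characteristic polynomial as A) gives
  χ_A(x) = x^4 - 20*x^3 + 150*x^2 - 500*x + 625
which factors as (x - 5)^4. The eigenvalues (with algebraic multiplicities) are λ = 5 with multiplicity 4.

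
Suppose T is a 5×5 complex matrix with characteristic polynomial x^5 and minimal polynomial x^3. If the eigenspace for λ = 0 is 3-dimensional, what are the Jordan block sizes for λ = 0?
Block sizes for λ = 0: [3, 1, 1]

Step 1 — from the characteristic polynomial, algebraic multiplicity of λ = 0 is 5. From dim ker(T − (0)·I) = 3, there are exactly 3 Jordan blocks for λ = 0.
Step 2 — from the minimal polynomial, the factor (x − 0)^3 tells us the largest block for λ = 0 has size 3.
Step 3 — with total size 5, 3 blocks, and largest block 3, the block sizes (in nonincreasing order) are [3, 1, 1].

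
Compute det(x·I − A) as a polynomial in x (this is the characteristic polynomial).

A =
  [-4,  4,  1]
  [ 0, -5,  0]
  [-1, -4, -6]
x^3 + 15*x^2 + 75*x + 125

Expanding det(x·I − A) (e.g. by cofactor expansion or by noting that A is similar to its Jordan form J, which has the same characteristic polynomial as A) gives
  χ_A(x) = x^3 + 15*x^2 + 75*x + 125
which factors as (x + 5)^3. The eigenvalues (with algebraic multiplicities) are λ = -5 with multiplicity 3.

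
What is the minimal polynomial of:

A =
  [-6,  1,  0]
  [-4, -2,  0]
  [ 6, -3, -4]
x^2 + 8*x + 16

The characteristic polynomial is χ_A(x) = (x + 4)^3, so the eigenvalues are known. The minimal polynomial is
  m_A(x) = Π_λ (x − λ)^{k_λ}
where k_λ is the size of the *largest* Jordan block for λ (equivalently, the smallest k with (A − λI)^k v = 0 for every generalised eigenvector v of λ).

  λ = -4: largest Jordan block has size 2, contributing (x + 4)^2

So m_A(x) = (x + 4)^2 = x^2 + 8*x + 16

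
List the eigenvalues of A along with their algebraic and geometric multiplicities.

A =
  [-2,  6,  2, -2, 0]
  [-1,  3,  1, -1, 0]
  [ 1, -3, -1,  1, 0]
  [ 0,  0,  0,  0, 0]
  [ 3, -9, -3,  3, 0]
λ = 0: alg = 5, geom = 4

Step 1 — factor the characteristic polynomial to read off the algebraic multiplicities:
  χ_A(x) = x^5

Step 2 — compute geometric multiplicities via the rank-nullity identity g(λ) = n − rank(A − λI):
  rank(A − (0)·I) = 1, so dim ker(A − (0)·I) = n − 1 = 4

Summary:
  λ = 0: algebraic multiplicity = 5, geometric multiplicity = 4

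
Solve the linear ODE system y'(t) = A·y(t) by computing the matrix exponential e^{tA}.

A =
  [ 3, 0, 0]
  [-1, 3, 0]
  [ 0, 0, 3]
e^{tA} =
  [exp(3*t), 0, 0]
  [-t*exp(3*t), exp(3*t), 0]
  [0, 0, exp(3*t)]

Strategy: write A = P · J · P⁻¹ where J is a Jordan canonical form, so e^{tA} = P · e^{tJ} · P⁻¹, and e^{tJ} can be computed block-by-block.

A has Jordan form
J =
  [3, 1, 0]
  [0, 3, 0]
  [0, 0, 3]
(up to reordering of blocks).

Per-block formulas:
  For a 2×2 Jordan block J_2(3): exp(t · J_2(3)) = e^(3t)·(I + t·N), where N is the 2×2 nilpotent shift.
  For a 1×1 block at λ = 3: exp(t · [3]) = [e^(3t)].

After assembling e^{tJ} and conjugating by P, we get:

e^{tA} =
  [exp(3*t), 0, 0]
  [-t*exp(3*t), exp(3*t), 0]
  [0, 0, exp(3*t)]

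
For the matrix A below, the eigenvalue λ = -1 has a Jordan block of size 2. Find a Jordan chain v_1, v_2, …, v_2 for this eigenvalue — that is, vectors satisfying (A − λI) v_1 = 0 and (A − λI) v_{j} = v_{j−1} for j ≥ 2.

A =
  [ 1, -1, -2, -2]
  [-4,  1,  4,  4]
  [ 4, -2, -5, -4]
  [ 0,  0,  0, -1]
A Jordan chain for λ = -1 of length 2:
v_1 = (2, -4, 4, 0)ᵀ
v_2 = (1, 0, 0, 0)ᵀ

Let N = A − (-1)·I. We want v_2 with N^2 v_2 = 0 but N^1 v_2 ≠ 0; then v_{j-1} := N · v_j for j = 2, …, 2.

Pick v_2 = (1, 0, 0, 0)ᵀ.
Then v_1 = N · v_2 = (2, -4, 4, 0)ᵀ.

Sanity check: (A − (-1)·I) v_1 = (0, 0, 0, 0)ᵀ = 0. ✓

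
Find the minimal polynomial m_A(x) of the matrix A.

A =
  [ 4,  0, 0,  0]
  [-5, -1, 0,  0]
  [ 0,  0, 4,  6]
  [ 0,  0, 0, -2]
x^3 - x^2 - 10*x - 8

The characteristic polynomial is χ_A(x) = (x - 4)^2*(x + 1)*(x + 2), so the eigenvalues are known. The minimal polynomial is
  m_A(x) = Π_λ (x − λ)^{k_λ}
where k_λ is the size of the *largest* Jordan block for λ (equivalently, the smallest k with (A − λI)^k v = 0 for every generalised eigenvector v of λ).

  λ = -2: largest Jordan block has size 1, contributing (x + 2)
  λ = -1: largest Jordan block has size 1, contributing (x + 1)
  λ = 4: largest Jordan block has size 1, contributing (x − 4)

So m_A(x) = (x - 4)*(x + 1)*(x + 2) = x^3 - x^2 - 10*x - 8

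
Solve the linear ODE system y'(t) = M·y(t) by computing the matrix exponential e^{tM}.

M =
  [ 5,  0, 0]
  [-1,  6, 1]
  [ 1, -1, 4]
e^{tM} =
  [exp(5*t), 0, 0]
  [-t*exp(5*t), t*exp(5*t) + exp(5*t), t*exp(5*t)]
  [t*exp(5*t), -t*exp(5*t), -t*exp(5*t) + exp(5*t)]

Strategy: write M = P · J · P⁻¹ where J is a Jordan canonical form, so e^{tM} = P · e^{tJ} · P⁻¹, and e^{tJ} can be computed block-by-block.

M has Jordan form
J =
  [5, 1, 0]
  [0, 5, 0]
  [0, 0, 5]
(up to reordering of blocks).

Per-block formulas:
  For a 2×2 Jordan block J_2(5): exp(t · J_2(5)) = e^(5t)·(I + t·N), where N is the 2×2 nilpotent shift.
  For a 1×1 block at λ = 5: exp(t · [5]) = [e^(5t)].

After assembling e^{tJ} and conjugating by P, we get:

e^{tM} =
  [exp(5*t), 0, 0]
  [-t*exp(5*t), t*exp(5*t) + exp(5*t), t*exp(5*t)]
  [t*exp(5*t), -t*exp(5*t), -t*exp(5*t) + exp(5*t)]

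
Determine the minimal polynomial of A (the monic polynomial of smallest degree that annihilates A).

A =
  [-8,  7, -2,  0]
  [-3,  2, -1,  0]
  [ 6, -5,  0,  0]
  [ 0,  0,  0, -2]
x^3 + 6*x^2 + 12*x + 8

The characteristic polynomial is χ_A(x) = (x + 2)^4, so the eigenvalues are known. The minimal polynomial is
  m_A(x) = Π_λ (x − λ)^{k_λ}
where k_λ is the size of the *largest* Jordan block for λ (equivalently, the smallest k with (A − λI)^k v = 0 for every generalised eigenvector v of λ).

  λ = -2: largest Jordan block has size 3, contributing (x + 2)^3

So m_A(x) = (x + 2)^3 = x^3 + 6*x^2 + 12*x + 8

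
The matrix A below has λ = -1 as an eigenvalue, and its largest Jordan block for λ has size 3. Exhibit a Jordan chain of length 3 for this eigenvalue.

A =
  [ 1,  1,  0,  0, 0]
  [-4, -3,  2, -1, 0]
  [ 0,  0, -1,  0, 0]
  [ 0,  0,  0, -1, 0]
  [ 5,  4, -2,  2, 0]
A Jordan chain for λ = -1 of length 3:
v_1 = (2, -4, 0, 0, 6)ᵀ
v_2 = (0, 2, 0, 0, -2)ᵀ
v_3 = (0, 0, 1, 0, 0)ᵀ

Let N = A − (-1)·I. We want v_3 with N^3 v_3 = 0 but N^2 v_3 ≠ 0; then v_{j-1} := N · v_j for j = 3, …, 2.

Pick v_3 = (0, 0, 1, 0, 0)ᵀ.
Then v_2 = N · v_3 = (0, 2, 0, 0, -2)ᵀ.
Then v_1 = N · v_2 = (2, -4, 0, 0, 6)ᵀ.

Sanity check: (A − (-1)·I) v_1 = (0, 0, 0, 0, 0)ᵀ = 0. ✓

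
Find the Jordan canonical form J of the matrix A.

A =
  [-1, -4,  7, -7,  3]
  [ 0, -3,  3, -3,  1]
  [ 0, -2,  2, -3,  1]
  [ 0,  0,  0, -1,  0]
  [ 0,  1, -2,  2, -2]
J_3(-1) ⊕ J_1(-1) ⊕ J_1(-1)

The characteristic polynomial is
  det(x·I − A) = x^5 + 5*x^4 + 10*x^3 + 10*x^2 + 5*x + 1 = (x + 1)^5

Eigenvalues and multiplicities (the geometric multiplicity of λ is n − rank(A − λI), which equals the number of Jordan blocks for λ):
  λ = -1: algebraic multiplicity = 5, geometric multiplicity = 3

Determining the block sizes for each eigenvalue:
  λ = -1: with am = 5 and gm = 3, the partition is not yet determined (e.g. several partitions of 5 into 3 parts exist). Let N = A − (-1)·I. Computing rank(N^1) = 2, rank(N^2) = 1, rank(N^3) = 0; the number of blocks of size ≥ j is rank(N^{j−1}) − rank(N^j), giving [3, 1, 1]. So we have 1 block(s) of size 3, 2 block(s) of size 1 → block sizes [3, 1, 1]

Assembling the blocks gives a Jordan form
J =
  [-1,  1,  0,  0,  0]
  [ 0, -1,  1,  0,  0]
  [ 0,  0, -1,  0,  0]
  [ 0,  0,  0, -1,  0]
  [ 0,  0,  0,  0, -1]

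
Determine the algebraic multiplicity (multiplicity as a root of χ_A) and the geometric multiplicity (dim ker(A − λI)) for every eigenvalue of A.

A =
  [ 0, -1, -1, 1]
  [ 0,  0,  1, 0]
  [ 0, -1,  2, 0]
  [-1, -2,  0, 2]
λ = 1: alg = 4, geom = 2

Step 1 — factor the characteristic polynomial to read off the algebraic multiplicities:
  χ_A(x) = (x - 1)^4

Step 2 — compute geometric multiplicities via the rank-nullity identity g(λ) = n − rank(A − λI):
  rank(A − (1)·I) = 2, so dim ker(A − (1)·I) = n − 2 = 2

Summary:
  λ = 1: algebraic multiplicity = 4, geometric multiplicity = 2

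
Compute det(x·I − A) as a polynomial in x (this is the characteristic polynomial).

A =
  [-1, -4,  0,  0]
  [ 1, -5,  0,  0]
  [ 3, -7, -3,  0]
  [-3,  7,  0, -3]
x^4 + 12*x^3 + 54*x^2 + 108*x + 81

Expanding det(x·I − A) (e.g. by cofactor expansion or by noting that A is similar to its Jordan form J, which has the same characteristic polynomial as A) gives
  χ_A(x) = x^4 + 12*x^3 + 54*x^2 + 108*x + 81
which factors as (x + 3)^4. The eigenvalues (with algebraic multiplicities) are λ = -3 with multiplicity 4.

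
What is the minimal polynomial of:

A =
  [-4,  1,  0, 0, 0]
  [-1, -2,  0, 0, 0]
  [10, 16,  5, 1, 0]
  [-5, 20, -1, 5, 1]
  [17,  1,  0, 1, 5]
x^5 - 9*x^4 - 6*x^3 + 190*x^2 - 75*x - 1125

The characteristic polynomial is χ_A(x) = (x - 5)^3*(x + 3)^2, so the eigenvalues are known. The minimal polynomial is
  m_A(x) = Π_λ (x − λ)^{k_λ}
where k_λ is the size of the *largest* Jordan block for λ (equivalently, the smallest k with (A − λI)^k v = 0 for every generalised eigenvector v of λ).

  λ = -3: largest Jordan block has size 2, contributing (x + 3)^2
  λ = 5: largest Jordan block has size 3, contributing (x − 5)^3

So m_A(x) = (x - 5)^3*(x + 3)^2 = x^5 - 9*x^4 - 6*x^3 + 190*x^2 - 75*x - 1125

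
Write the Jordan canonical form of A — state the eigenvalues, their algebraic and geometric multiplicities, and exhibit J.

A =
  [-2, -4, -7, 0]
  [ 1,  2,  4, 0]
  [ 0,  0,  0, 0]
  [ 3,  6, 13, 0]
J_3(0) ⊕ J_1(0)

The characteristic polynomial is
  det(x·I − A) = x^4

Eigenvalues and multiplicities (the geometric multiplicity of λ is n − rank(A − λI), which equals the number of Jordan blocks for λ):
  λ = 0: algebraic multiplicity = 4, geometric multiplicity = 2

Determining the block sizes for each eigenvalue:
  λ = 0: with am = 4 and gm = 2, the partition is not yet determined (e.g. several partitions of 4 into 2 parts exist). Let N = A − (0)·I. Computing rank(N^1) = 2, rank(N^2) = 1, rank(N^3) = 0; the number of blocks of size ≥ j is rank(N^{j−1}) − rank(N^j), giving [2, 1, 1]. So we have 1 block(s) of size 3, 1 block(s) of size 1 → block sizes [3, 1]

Assembling the blocks gives a Jordan form
J =
  [0, 1, 0, 0]
  [0, 0, 1, 0]
  [0, 0, 0, 0]
  [0, 0, 0, 0]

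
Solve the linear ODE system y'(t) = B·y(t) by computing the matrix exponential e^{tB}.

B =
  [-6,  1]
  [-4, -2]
e^{tB} =
  [-2*t*exp(-4*t) + exp(-4*t), t*exp(-4*t)]
  [-4*t*exp(-4*t), 2*t*exp(-4*t) + exp(-4*t)]

Strategy: write B = P · J · P⁻¹ where J is a Jordan canonical form, so e^{tB} = P · e^{tJ} · P⁻¹, and e^{tJ} can be computed block-by-block.

B has Jordan form
J =
  [-4,  1]
  [ 0, -4]
(up to reordering of blocks).

Per-block formulas:
  For a 2×2 Jordan block J_2(-4): exp(t · J_2(-4)) = e^(-4t)·(I + t·N), where N is the 2×2 nilpotent shift.

After assembling e^{tJ} and conjugating by P, we get:

e^{tB} =
  [-2*t*exp(-4*t) + exp(-4*t), t*exp(-4*t)]
  [-4*t*exp(-4*t), 2*t*exp(-4*t) + exp(-4*t)]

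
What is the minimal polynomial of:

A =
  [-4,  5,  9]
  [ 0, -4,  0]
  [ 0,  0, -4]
x^2 + 8*x + 16

The characteristic polynomial is χ_A(x) = (x + 4)^3, so the eigenvalues are known. The minimal polynomial is
  m_A(x) = Π_λ (x − λ)^{k_λ}
where k_λ is the size of the *largest* Jordan block for λ (equivalently, the smallest k with (A − λI)^k v = 0 for every generalised eigenvector v of λ).

  λ = -4: largest Jordan block has size 2, contributing (x + 4)^2

So m_A(x) = (x + 4)^2 = x^2 + 8*x + 16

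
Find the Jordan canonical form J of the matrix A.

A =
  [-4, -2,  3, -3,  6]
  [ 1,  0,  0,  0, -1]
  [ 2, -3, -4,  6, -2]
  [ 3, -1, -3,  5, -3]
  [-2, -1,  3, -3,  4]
J_3(-1) ⊕ J_1(2) ⊕ J_1(2)

The characteristic polynomial is
  det(x·I − A) = x^5 - x^4 - 5*x^3 + x^2 + 8*x + 4 = (x - 2)^2*(x + 1)^3

Eigenvalues and multiplicities (the geometric multiplicity of λ is n − rank(A − λI), which equals the number of Jordan blocks for λ):
  λ = -1: algebraic multiplicity = 3, geometric multiplicity = 1
  λ = 2: algebraic multiplicity = 2, geometric multiplicity = 2

Determining the block sizes for each eigenvalue:
  λ = -1: one block (gm = 1), so the single block has size am = 3 → block sizes [3]
  λ = 2: gm = am = 2, so every block has size 1 → block sizes [1, 1]

Assembling the blocks gives a Jordan form
J =
  [-1,  1,  0, 0, 0]
  [ 0, -1,  1, 0, 0]
  [ 0,  0, -1, 0, 0]
  [ 0,  0,  0, 2, 0]
  [ 0,  0,  0, 0, 2]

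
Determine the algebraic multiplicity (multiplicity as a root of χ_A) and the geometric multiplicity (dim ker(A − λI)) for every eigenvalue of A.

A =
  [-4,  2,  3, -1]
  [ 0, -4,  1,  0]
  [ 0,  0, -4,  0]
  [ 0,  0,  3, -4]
λ = -4: alg = 4, geom = 2

Step 1 — factor the characteristic polynomial to read off the algebraic multiplicities:
  χ_A(x) = (x + 4)^4

Step 2 — compute geometric multiplicities via the rank-nullity identity g(λ) = n − rank(A − λI):
  rank(A − (-4)·I) = 2, so dim ker(A − (-4)·I) = n − 2 = 2

Summary:
  λ = -4: algebraic multiplicity = 4, geometric multiplicity = 2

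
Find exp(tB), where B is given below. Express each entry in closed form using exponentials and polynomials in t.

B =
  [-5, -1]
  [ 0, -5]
e^{tB} =
  [exp(-5*t), -t*exp(-5*t)]
  [0, exp(-5*t)]

Strategy: write B = P · J · P⁻¹ where J is a Jordan canonical form, so e^{tB} = P · e^{tJ} · P⁻¹, and e^{tJ} can be computed block-by-block.

B has Jordan form
J =
  [-5,  1]
  [ 0, -5]
(up to reordering of blocks).

Per-block formulas:
  For a 2×2 Jordan block J_2(-5): exp(t · J_2(-5)) = e^(-5t)·(I + t·N), where N is the 2×2 nilpotent shift.

After assembling e^{tJ} and conjugating by P, we get:

e^{tB} =
  [exp(-5*t), -t*exp(-5*t)]
  [0, exp(-5*t)]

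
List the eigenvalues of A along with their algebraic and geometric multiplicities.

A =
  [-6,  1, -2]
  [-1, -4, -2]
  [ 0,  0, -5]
λ = -5: alg = 3, geom = 2

Step 1 — factor the characteristic polynomial to read off the algebraic multiplicities:
  χ_A(x) = (x + 5)^3

Step 2 — compute geometric multiplicities via the rank-nullity identity g(λ) = n − rank(A − λI):
  rank(A − (-5)·I) = 1, so dim ker(A − (-5)·I) = n − 1 = 2

Summary:
  λ = -5: algebraic multiplicity = 3, geometric multiplicity = 2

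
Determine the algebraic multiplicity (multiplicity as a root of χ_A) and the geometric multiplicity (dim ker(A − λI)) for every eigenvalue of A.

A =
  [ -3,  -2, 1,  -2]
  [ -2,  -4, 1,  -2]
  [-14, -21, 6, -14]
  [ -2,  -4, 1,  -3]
λ = -1: alg = 4, geom = 2

Step 1 — factor the characteristic polynomial to read off the algebraic multiplicities:
  χ_A(x) = (x + 1)^4

Step 2 — compute geometric multiplicities via the rank-nullity identity g(λ) = n − rank(A − λI):
  rank(A − (-1)·I) = 2, so dim ker(A − (-1)·I) = n − 2 = 2

Summary:
  λ = -1: algebraic multiplicity = 4, geometric multiplicity = 2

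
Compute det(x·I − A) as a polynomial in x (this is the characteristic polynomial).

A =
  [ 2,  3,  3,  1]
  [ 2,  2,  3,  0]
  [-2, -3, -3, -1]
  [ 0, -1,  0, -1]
x^4

Expanding det(x·I − A) (e.g. by cofactor expansion or by noting that A is similar to its Jordan form J, which has the same characteristic polynomial as A) gives
  χ_A(x) = x^4
which factors as x^4. The eigenvalues (with algebraic multiplicities) are λ = 0 with multiplicity 4.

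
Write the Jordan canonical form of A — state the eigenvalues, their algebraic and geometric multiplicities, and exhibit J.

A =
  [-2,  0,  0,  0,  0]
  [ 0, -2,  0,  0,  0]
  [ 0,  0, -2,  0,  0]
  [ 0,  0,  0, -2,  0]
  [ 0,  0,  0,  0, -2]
J_1(-2) ⊕ J_1(-2) ⊕ J_1(-2) ⊕ J_1(-2) ⊕ J_1(-2)

The characteristic polynomial is
  det(x·I − A) = x^5 + 10*x^4 + 40*x^3 + 80*x^2 + 80*x + 32 = (x + 2)^5

Eigenvalues and multiplicities (the geometric multiplicity of λ is n − rank(A − λI), which equals the number of Jordan blocks for λ):
  λ = -2: algebraic multiplicity = 5, geometric multiplicity = 5

Determining the block sizes for each eigenvalue:
  λ = -2: gm = am = 5, so every block has size 1 → block sizes [1, 1, 1, 1, 1]

Assembling the blocks gives a Jordan form
J =
  [-2,  0,  0,  0,  0]
  [ 0, -2,  0,  0,  0]
  [ 0,  0, -2,  0,  0]
  [ 0,  0,  0, -2,  0]
  [ 0,  0,  0,  0, -2]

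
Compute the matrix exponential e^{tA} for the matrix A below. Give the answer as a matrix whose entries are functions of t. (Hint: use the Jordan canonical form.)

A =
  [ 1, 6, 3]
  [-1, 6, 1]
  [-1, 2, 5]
e^{tA} =
  [-3*t*exp(4*t) + exp(4*t), 6*t*exp(4*t), 3*t*exp(4*t)]
  [-t*exp(4*t), 2*t*exp(4*t) + exp(4*t), t*exp(4*t)]
  [-t*exp(4*t), 2*t*exp(4*t), t*exp(4*t) + exp(4*t)]

Strategy: write A = P · J · P⁻¹ where J is a Jordan canonical form, so e^{tA} = P · e^{tJ} · P⁻¹, and e^{tJ} can be computed block-by-block.

A has Jordan form
J =
  [4, 1, 0]
  [0, 4, 0]
  [0, 0, 4]
(up to reordering of blocks).

Per-block formulas:
  For a 2×2 Jordan block J_2(4): exp(t · J_2(4)) = e^(4t)·(I + t·N), where N is the 2×2 nilpotent shift.
  For a 1×1 block at λ = 4: exp(t · [4]) = [e^(4t)].

After assembling e^{tJ} and conjugating by P, we get:

e^{tA} =
  [-3*t*exp(4*t) + exp(4*t), 6*t*exp(4*t), 3*t*exp(4*t)]
  [-t*exp(4*t), 2*t*exp(4*t) + exp(4*t), t*exp(4*t)]
  [-t*exp(4*t), 2*t*exp(4*t), t*exp(4*t) + exp(4*t)]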